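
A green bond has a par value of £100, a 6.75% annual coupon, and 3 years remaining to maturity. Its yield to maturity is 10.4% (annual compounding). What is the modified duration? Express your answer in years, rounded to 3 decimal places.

Periodic yield y = 0.104. First find Macaulay duration:
  t   CF        PV=CF/(1+0.104)^t    t·PV
  1         6.75         6.1141         6.1141
  2         6.75         5.5382        11.0763
  3       106.75        79.3342       238.0027
  Σ                     90.9865       255.1932
P = 90.9865; Macaulay duration = 255.1932 / 90.9865 = 2.80474 years.
Modified duration = D_Mac / (1 + y) = 2.80474 / 1.104 = 2.54052 years.

2.541 years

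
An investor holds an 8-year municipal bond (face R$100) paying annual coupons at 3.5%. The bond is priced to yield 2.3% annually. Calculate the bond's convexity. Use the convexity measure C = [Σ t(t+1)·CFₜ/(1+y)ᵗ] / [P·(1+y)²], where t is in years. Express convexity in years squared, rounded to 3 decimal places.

59.188

With y = 0.023:
  t   CF        PV=CF/(1+0.023)^t    t·PV        t(t+1)·PV
  1         3.50         3.4213         3.4213           6.8426
  2         3.50         3.3444         6.6888          20.0663
  3         3.50         3.2692         9.8076          39.2304
  4         3.50         3.1957        12.7828          63.9139
  5         3.50         3.1238        15.6192          93.7154
  6         3.50         3.0536        18.3217         128.2518
  7         3.50         2.9850        20.8947         167.1578
  8       103.50        86.2850       690.2800       6,212.5197
  Σ                    108.6780       777.8161       6,731.6980
P = 108.6780.
Convexity = Σ t(t+1)·PV / [P·(1+y)²] = 6,731.6980 / (108.6780 × 1.046529) = 59.18773.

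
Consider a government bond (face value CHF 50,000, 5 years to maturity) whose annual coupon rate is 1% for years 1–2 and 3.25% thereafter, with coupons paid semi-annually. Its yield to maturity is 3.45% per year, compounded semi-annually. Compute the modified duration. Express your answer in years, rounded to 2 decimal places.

4.73 years

Periodic yield y = 0.01725. First find Macaulay duration:
  t   CF        PV=CF/(1+0.01725)^t    t·PV
  1       250.00       245.7606       245.7606
  2       250.00       241.5931       483.1863
  3       250.00       237.4963       712.4890
  4       250.00       233.4690       933.8760
  5       812.50       745.9073     3,729.5367
  6       812.50       733.2586     4,399.5517
  7       812.50       720.8244     5,045.7708
  8       812.50       708.6010     5,668.8083
  9       812.50       696.5849     6,269.2645
  10   50,812.50    42,824.6259   428,246.2589
  Σ                 47,388.1213   455,734.5027
P = 47,388.1213; Macaulay duration = 455,734.5027 / 47,388.1213 = 9.61706 half-year periods = 4.80853 years.
Modified duration = D_Mac / (1 + y) = 4.80853 / 1.01725 = 4.72699 years.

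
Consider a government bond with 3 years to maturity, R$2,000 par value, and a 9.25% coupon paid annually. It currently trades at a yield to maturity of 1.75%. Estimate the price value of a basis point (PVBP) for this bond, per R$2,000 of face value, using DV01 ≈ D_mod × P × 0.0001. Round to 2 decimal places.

Periodic yield y = 0.0175.
  t   CF        PV=CF/(1+0.0175)^t    t·PV
  1       185.00       181.8182       181.8182
  2       185.00       178.6911       357.3822
  3     2,185.00     2,074.1883     6,222.5650
  Σ                  2,434.6976     6,761.7654
P = 2,434.6976; D_Mac = 2.77725 yrs; D_mod = 2.72948 yrs.
DV01 ≈ 2.72948 × 2,434.6976 × 0.0001 = 0.664547.

R$0.66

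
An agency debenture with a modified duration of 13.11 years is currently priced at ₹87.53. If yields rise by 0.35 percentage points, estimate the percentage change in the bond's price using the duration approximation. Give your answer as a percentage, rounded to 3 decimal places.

-4.589%

Duration approximation: ΔP/P ≈ -D_mod · Δy = -13.11 × (+0.0035) = -0.045885.
As a percentage: -4.5885%.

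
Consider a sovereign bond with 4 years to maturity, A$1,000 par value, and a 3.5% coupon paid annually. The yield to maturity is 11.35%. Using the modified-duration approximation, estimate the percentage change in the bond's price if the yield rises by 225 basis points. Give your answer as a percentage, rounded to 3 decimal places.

Periodic yield y = 0.1135. Modified duration first:
  t   CF        PV=CF/(1+0.1135)^t    t·PV
  1        35.00        31.4324        31.4324
  2        35.00        28.2285        56.4570
  3        35.00        25.3511        76.0534
  4     1,035.00       673.2548     2,693.0192
  Σ                    758.2668     2,856.9620
P = 758.2668; D_Mac = 3.76775 yrs; D_mod = 3.76775/(1+0.1135) = 3.38370 yrs.
ΔP/P ≈ -D_mod · Δy = -3.38370 × (+0.0225) = -0.076133 = -7.6133%.

-7.613%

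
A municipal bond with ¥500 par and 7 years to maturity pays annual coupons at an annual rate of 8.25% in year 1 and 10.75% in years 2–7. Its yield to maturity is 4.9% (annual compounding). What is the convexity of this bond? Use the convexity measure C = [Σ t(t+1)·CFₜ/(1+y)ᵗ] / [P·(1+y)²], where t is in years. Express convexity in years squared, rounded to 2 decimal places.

37.25

With y = 0.049:
  t   CF        PV=CF/(1+0.049)^t    t·PV        t(t+1)·PV
  1        41.25        39.3232        39.3232          78.6463
  2        53.75        48.8458        97.6917         293.0750
  3        53.75        46.5642       139.6926         558.7702
  4        53.75        44.3891       177.5565         887.7824
  5        53.75        42.3157       211.5783       1,269.4695
  6        53.75        40.3390       242.0342       1,694.2396
  7       553.75       396.1734     2,773.2139      22,185.7109
  Σ                    657.9504     3,681.0902      26,967.6939
P = 657.9504.
Convexity = Σ t(t+1)·PV / [P·(1+y)²] = 26,967.6939 / (657.9504 × 1.100401) = 37.24772.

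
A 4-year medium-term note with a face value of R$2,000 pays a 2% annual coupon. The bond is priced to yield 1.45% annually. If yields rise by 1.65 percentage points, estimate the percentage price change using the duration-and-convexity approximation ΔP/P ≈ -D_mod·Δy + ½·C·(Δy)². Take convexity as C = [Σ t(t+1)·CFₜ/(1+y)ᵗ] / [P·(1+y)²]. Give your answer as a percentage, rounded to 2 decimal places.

-6.06%

With y = 0.0145:
  t   CF        PV=CF/(1+0.0145)^t    t·PV        t(t+1)·PV
  1        40.00        39.4283        39.4283          78.8566
  2        40.00        38.8648        77.7295         233.1885
  3        40.00        38.3093       114.9278         459.7112
  4     2,040.00     1,925.8478     7,703.3912      38,516.9560
  Σ                  2,042.4501     7,935.4768      39,288.7123
P = 2,042.4501; D_Mac = 3.88527 yrs; D_mod = 3.82974 yrs; C = 18.69013.
Duration effect: -3.82974 × (+0.0165) = -0.063191
Convexity effect: 0.5 × 18.69013 × (0.0165)² = +0.0025442
ΔP/P ≈ -0.063191 + 0.0025442 = -0.060647 = -6.0647%.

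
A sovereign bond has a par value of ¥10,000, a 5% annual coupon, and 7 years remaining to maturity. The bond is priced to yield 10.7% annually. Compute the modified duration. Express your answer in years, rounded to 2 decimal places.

Periodic yield y = 0.107. First find Macaulay duration:
  t   CF        PV=CF/(1+0.107)^t    t·PV
  1       500.00       451.6712       451.6712
  2       500.00       408.0137       816.0274
  3       500.00       368.5761     1,105.7282
  4       500.00       332.9504     1,331.8015
  5       500.00       300.7682     1,503.8409
  6       500.00       271.6966     1,630.1799
  7    10,500.00     5,154.1369    36,078.9586
  Σ                  7,287.8131    42,918.2078
P = 7,287.8131; Macaulay duration = 42,918.2078 / 7,287.8131 = 5.88904 years.
Modified duration = D_Mac / (1 + y) = 5.88904 / 1.107 = 5.31982 years.

5.32 years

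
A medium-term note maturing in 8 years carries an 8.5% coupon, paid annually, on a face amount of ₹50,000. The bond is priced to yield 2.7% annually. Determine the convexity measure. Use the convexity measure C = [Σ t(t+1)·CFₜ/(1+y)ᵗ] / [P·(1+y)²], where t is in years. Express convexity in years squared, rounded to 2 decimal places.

50.66

With y = 0.027:
  t   CF        PV=CF/(1+0.027)^t    t·PV        t(t+1)·PV
  1     4,250.00     4,138.2668     4,138.2668       8,276.5336
  2     4,250.00     4,029.4711     8,058.9422      24,176.8265
  3     4,250.00     3,923.5356    11,770.6068      47,082.4274
  4     4,250.00     3,820.3852    15,281.5409      76,407.7043
  5     4,250.00     3,719.9467    18,599.7333     111,598.3997
  6     4,250.00     3,622.1486    21,732.8919     152,130.2430
  7     4,250.00     3,526.9218    24,688.4523     197,507.6183
  8    54,250.00    43,836.5325   350,692.2599   3,156,230.3393
  Σ                 70,617.2082   454,962.6940   3,773,410.0919
P = 70,617.2082.
Convexity = Σ t(t+1)·PV / [P·(1+y)²] = 3,773,410.0919 / (70,617.2082 × 1.054729) = 50.66203.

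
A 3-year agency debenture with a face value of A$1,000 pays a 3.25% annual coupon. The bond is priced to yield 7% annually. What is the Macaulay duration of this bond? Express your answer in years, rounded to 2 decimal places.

Periodic yield y = 0.07. Discount each cash flow and weight by its year:
  t   CF        PV=CF/(1+0.07)^t    t·PV
  1        32.50        30.3738        30.3738
  2        32.50        28.3868        56.7735
  3     1,032.50       842.8276     2,528.4827
  Σ                    901.5881     2,615.6300
Price P = Σ PV = 901.5881.
Macaulay duration = Σ(t·PV) / P = 2,615.6300 / 901.5881 = 2.90114 years.

2.90 years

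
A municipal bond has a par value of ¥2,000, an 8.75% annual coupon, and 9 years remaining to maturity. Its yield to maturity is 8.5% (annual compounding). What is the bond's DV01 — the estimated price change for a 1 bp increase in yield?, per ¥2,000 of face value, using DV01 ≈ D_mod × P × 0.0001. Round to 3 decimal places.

¥1.236

Periodic yield y = 0.085.
  t   CF        PV=CF/(1+0.085)^t    t·PV
  1       175.00       161.2903       161.2903
  2       175.00       148.6547       297.3094
  3       175.00       137.0089       411.0268
  4       175.00       126.2755       505.1020
  5       175.00       116.3829       581.9147
  6       175.00       107.2654       643.5923
  7       175.00        98.8621       692.0348
  8       175.00        91.1172       728.9372
  9     2,175.00     1,043.7383     9,393.6446
  Σ                  2,030.5953    13,414.8522
P = 2,030.5953; D_Mac = 6.60636 yrs; D_mod = 6.08881 yrs.
DV01 ≈ 6.08881 × 2,030.5953 × 0.0001 = 1.236392.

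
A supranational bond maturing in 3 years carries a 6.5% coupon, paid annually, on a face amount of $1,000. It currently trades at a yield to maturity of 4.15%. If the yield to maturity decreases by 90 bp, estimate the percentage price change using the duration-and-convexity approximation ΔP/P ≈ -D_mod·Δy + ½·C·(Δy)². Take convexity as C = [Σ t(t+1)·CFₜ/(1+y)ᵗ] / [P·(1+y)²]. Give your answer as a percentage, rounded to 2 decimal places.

With y = 0.0415:
  t   CF        PV=CF/(1+0.0415)^t    t·PV        t(t+1)·PV
  1        65.00        62.4100        62.4100         124.8200
  2        65.00        59.9232       119.8463         359.5390
  3     1,065.00       942.6963     2,828.0888      11,312.3551
  Σ                  1,065.0294     3,010.3451      11,796.7142
P = 1,065.0294; D_Mac = 2.82654 yrs; D_mod = 2.71391 yrs; C = 10.21130.
Duration effect: -2.71391 × (-0.009) = +0.024425
Convexity effect: 0.5 × 10.21130 × (-0.009)² = +0.0004136
ΔP/P ≈ +0.024425 + 0.0004136 = +0.024839 = +2.4839%.

+2.48%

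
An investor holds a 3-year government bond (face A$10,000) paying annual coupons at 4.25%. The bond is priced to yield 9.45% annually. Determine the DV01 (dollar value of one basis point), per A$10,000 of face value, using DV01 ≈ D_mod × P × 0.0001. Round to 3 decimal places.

A$2.280

Periodic yield y = 0.0945.
  t   CF        PV=CF/(1+0.0945)^t    t·PV
  1       425.00       388.3052       388.3052
  2       425.00       354.7786       709.5572
  3    10,425.00     7,951.1284    23,853.3852
  Σ                  8,694.2121    24,951.2475
P = 8,694.2121; D_Mac = 2.86987 yrs; D_mod = 2.62208 yrs.
DV01 ≈ 2.62208 × 8,694.2121 × 0.0001 = 2.279694.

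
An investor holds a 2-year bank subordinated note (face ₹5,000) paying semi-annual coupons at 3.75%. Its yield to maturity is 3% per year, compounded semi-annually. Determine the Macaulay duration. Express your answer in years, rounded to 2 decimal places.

Periodic yield y = 0.015. Discount each cash flow and weight by its period:
  t   CF        PV=CF/(1+0.015)^t    t·PV
  1        93.75        92.3645        92.3645
  2        93.75        90.9995       181.9991
  3        93.75        89.6547       268.9642
  4     5,093.75     4,799.2509    19,197.0037
  Σ                  5,072.2697    19,740.3315
Price P = Σ PV = 5,072.2697.
Macaulay duration = Σ(t·PV) / P = 19,740.3315 / 5,072.2697 = 3.89181 half-year periods.
In years: 3.89181 / 2 = 1.94591 years.

1.95 years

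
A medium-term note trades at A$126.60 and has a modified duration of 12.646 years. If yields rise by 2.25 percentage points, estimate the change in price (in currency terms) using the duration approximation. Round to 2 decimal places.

Duration approximation: ΔP/P ≈ -D_mod · Δy = -12.646 × (+0.0225) = -0.284535.
ΔP ≈ 126.60 × (-0.284535) = -36.022131.

-A$36.02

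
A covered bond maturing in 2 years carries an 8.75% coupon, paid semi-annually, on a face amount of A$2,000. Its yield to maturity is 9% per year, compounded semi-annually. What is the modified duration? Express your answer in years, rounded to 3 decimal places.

1.797 years

Periodic yield y = 0.045. First find Macaulay duration:
  t   CF        PV=CF/(1+0.045)^t    t·PV
  1        87.50        83.7321        83.7321
  2        87.50        80.1264       160.2527
  3        87.50        76.6760       230.0279
  4     2,087.50     1,750.4968     7,001.9872
  Σ                  1,991.0312     7,475.9999
P = 1,991.0312; Macaulay duration = 7,475.9999 / 1,991.0312 = 3.75484 half-year periods = 1.87742 years.
Modified duration = D_Mac / (1 + y) = 1.87742 / 1.045 = 1.79657 years.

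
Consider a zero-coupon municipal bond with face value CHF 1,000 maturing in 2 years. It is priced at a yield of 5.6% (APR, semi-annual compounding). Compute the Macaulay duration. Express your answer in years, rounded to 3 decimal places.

A zero-coupon bond has a single cash flow at maturity, so its Macaulay duration equals its maturity: 2 years.
(Equivalently: 4 semi-annual periods ÷ 2 = 2 years.)

2.000 years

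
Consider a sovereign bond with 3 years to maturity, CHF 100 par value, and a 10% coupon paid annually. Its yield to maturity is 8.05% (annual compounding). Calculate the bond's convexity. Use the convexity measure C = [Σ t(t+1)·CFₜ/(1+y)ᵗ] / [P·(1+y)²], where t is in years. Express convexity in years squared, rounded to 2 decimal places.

9.10

With y = 0.0805:
  t   CF        PV=CF/(1+0.0805)^t    t·PV        t(t+1)·PV
  1        10.00         9.2550         9.2550          18.5099
  2        10.00         8.5655        17.1309          51.3927
  3       110.00        87.2004       261.6011       1,046.4045
  Σ                    105.0208       287.9870       1,116.3072
P = 105.0208.
Convexity = Σ t(t+1)·PV / [P·(1+y)²] = 1,116.3072 / (105.0208 × 1.167480) = 9.10456.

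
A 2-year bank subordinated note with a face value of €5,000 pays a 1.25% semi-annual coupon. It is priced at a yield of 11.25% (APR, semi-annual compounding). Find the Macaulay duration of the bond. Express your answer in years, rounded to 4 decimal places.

Periodic yield y = 0.05625. Discount each cash flow and weight by its period:
  t   CF        PV=CF/(1+0.05625)^t    t·PV
  1        31.25        29.5858        29.5858
  2        31.25        28.0102        56.0204
  3        31.25        26.5186        79.5557
  4     5,031.25     4,042.1182    16,168.4728
  Σ                  4,126.2328    16,333.6347
Price P = Σ PV = 4,126.2328.
Macaulay duration = Σ(t·PV) / P = 16,333.6347 / 4,126.2328 = 3.95849 half-year periods.
In years: 3.95849 / 2 = 1.97924 years.

1.9792 years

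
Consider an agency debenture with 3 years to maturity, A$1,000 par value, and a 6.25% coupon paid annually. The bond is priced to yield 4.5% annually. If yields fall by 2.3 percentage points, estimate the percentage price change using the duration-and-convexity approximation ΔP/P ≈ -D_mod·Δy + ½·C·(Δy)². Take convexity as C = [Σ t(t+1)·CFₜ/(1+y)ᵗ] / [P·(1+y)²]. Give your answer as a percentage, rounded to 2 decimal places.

+6.50%

With y = 0.045:
  t   CF        PV=CF/(1+0.045)^t    t·PV        t(t+1)·PV
  1        62.50        59.8086        59.8086         119.6172
  2        62.50        57.2331       114.4662         343.3987
  3     1,062.50       931.0651     2,793.1954      11,172.7817
  Σ                  1,048.1069     2,967.4703      11,635.7977
P = 1,048.1069; D_Mac = 2.83127 yrs; D_mod = 2.70935 yrs; C = 10.16619.
Duration effect: -2.70935 × (-0.023) = +0.062315
Convexity effect: 0.5 × 10.16619 × (-0.023)² = +0.0026890
ΔP/P ≈ +0.062315 + 0.0026890 = +0.065004 = +6.5004%.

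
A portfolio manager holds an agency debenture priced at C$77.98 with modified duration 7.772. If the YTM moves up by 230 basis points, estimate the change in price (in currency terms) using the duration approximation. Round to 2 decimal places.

-C$13.94

Duration approximation: ΔP/P ≈ -D_mod · Δy = -7.772 × (+0.023) = -0.178756.
ΔP ≈ 77.98 × (-0.178756) = -13.93939288.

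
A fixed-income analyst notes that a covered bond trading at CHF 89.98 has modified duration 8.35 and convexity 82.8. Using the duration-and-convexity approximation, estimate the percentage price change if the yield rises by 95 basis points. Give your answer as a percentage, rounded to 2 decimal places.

-7.56%

Duration effect: -D_mod·Δy = -8.35 × (+0.0095) = -0.079325
Convexity effect: ½·C·(Δy)² = 0.5 × 82.8 × (0.0095)² = +0.00373635
ΔP/P ≈ -0.079325 + 0.00373635 = -0.07558865
= -7.558865%.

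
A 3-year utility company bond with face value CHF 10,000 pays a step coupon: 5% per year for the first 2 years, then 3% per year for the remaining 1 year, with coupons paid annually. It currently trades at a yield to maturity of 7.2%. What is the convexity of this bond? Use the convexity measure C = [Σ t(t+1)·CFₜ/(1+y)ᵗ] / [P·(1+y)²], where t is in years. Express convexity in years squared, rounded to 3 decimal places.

With y = 0.072:
  t   CF        PV=CF/(1+0.072)^t    t·PV        t(t+1)·PV
  1       500.00       466.4179       466.4179         932.8358
  2       500.00       435.0913       870.1827       2,610.5480
  3    10,300.00     8,360.8969    25,082.6907     100,330.7629
  Σ                  9,262.4062    26,419.2913     103,874.1468
P = 9,262.4062.
Convexity = Σ t(t+1)·PV / [P·(1+y)²] = 103,874.1468 / (9,262.4062 × 1.149184) = 9.75875.

9.759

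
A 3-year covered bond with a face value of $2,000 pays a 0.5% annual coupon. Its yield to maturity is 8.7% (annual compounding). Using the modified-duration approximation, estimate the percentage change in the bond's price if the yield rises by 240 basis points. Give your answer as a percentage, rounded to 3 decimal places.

Periodic yield y = 0.087. Modified duration first:
  t   CF        PV=CF/(1+0.087)^t    t·PV
  1        10.00         9.1996         9.1996
  2        10.00         8.4633        16.9266
  3     2,010.00     1,564.9751     4,694.9252
  Σ                  1,582.6380     4,721.0515
P = 1,582.6380; D_Mac = 2.98303 yrs; D_mod = 2.98303/(1+0.087) = 2.74427 yrs.
ΔP/P ≈ -D_mod · Δy = -2.74427 × (+0.024) = -0.065863 = -6.5863%.

-6.586%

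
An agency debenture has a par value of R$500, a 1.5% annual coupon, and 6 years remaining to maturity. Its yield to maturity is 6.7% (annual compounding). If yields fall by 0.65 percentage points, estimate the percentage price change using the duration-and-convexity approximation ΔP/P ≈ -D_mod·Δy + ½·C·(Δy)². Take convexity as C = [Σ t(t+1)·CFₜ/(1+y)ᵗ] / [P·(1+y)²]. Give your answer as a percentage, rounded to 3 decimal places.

+3.571%

With y = 0.067:
  t   CF        PV=CF/(1+0.067)^t    t·PV        t(t+1)·PV
  1         7.50         7.0291         7.0291          14.0581
  2         7.50         6.5877        13.1754          39.5261
  3         7.50         6.1740        18.5221          74.0882
  4         7.50         5.7863        23.1453         115.7267
  5         7.50         5.4230        27.1150         162.6898
  6       507.50       343.9137     2,063.4825      14,444.3772
  Σ                    374.9138     2,152.4692      14,850.4661
P = 374.9138; D_Mac = 5.74124 yrs; D_mod = 5.38073 yrs; C = 34.79203.
Duration effect: -5.38073 × (-0.0065) = +0.034975
Convexity effect: 0.5 × 34.79203 × (-0.0065)² = +0.0007350
ΔP/P ≈ +0.034975 + 0.0007350 = +0.035710 = +3.5710%.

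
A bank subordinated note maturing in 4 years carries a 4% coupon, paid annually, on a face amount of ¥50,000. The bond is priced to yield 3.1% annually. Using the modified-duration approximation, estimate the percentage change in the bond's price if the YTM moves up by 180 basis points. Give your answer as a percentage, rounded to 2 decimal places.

Periodic yield y = 0.031. Modified duration first:
  t   CF        PV=CF/(1+0.031)^t    t·PV
  1     2,000.00     1,939.8642     1,939.8642
  2     2,000.00     1,881.5366     3,763.0732
  3     2,000.00     1,824.9627     5,474.8882
  4    52,000.00    46,022.3385   184,089.3540
  Σ                 51,668.7020   195,267.1796
P = 51,668.7020; D_Mac = 3.77922 yrs; D_mod = 3.77922/(1+0.031) = 3.66558 yrs.
ΔP/P ≈ -D_mod · Δy = -3.66558 × (+0.018) = -0.065980 = -6.5980%.

-6.60%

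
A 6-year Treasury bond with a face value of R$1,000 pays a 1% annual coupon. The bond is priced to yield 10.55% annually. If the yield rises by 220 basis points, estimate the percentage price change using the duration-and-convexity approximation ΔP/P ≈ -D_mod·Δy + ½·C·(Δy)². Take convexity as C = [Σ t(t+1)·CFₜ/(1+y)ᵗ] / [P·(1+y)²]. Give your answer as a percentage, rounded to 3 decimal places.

With y = 0.1055:
  t   CF        PV=CF/(1+0.1055)^t    t·PV        t(t+1)·PV
  1        10.00         9.0457         9.0457          18.0914
  2        10.00         8.1824        16.3649          49.0946
  3        10.00         7.4016        22.2047          88.8188
  4        10.00         6.6952        26.7809         133.9044
  5        10.00         6.0563        30.2814         181.6885
  6     1,010.00       553.3105     3,319.8629      23,239.0400
  Σ                    590.6917     3,424.5404      23,710.6377
P = 590.6917; D_Mac = 5.79751 yrs; D_mod = 5.24424 yrs; C = 32.84467.
Duration effect: -5.24424 × (+0.022) = -0.115373
Convexity effect: 0.5 × 32.84467 × (0.022)² = +0.0079484
ΔP/P ≈ -0.115373 + 0.0079484 = -0.107425 = -10.7425%.

-10.742%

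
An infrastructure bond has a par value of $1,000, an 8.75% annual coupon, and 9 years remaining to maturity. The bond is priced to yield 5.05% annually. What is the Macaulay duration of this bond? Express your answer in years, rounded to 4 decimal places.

6.8728 years

Periodic yield y = 0.0505. Discount each cash flow and weight by its year:
  t   CF        PV=CF/(1+0.0505)^t    t·PV
  1        87.50        83.2937        83.2937
  2        87.50        79.2895       158.5791
  3        87.50        75.4779       226.4337
  4        87.50        71.8495       287.3981
  5        87.50        68.3955       341.9777
  6        87.50        65.1076       390.6456
  7        87.50        61.9777       433.8441
  8        87.50        58.9983       471.9865
  9     1,087.50       698.0150     6,282.1350
  Σ                  1,262.4048     8,676.2935
Price P = Σ PV = 1,262.4048.
Macaulay duration = Σ(t·PV) / P = 8,676.2935 / 1,262.4048 = 6.87283 years.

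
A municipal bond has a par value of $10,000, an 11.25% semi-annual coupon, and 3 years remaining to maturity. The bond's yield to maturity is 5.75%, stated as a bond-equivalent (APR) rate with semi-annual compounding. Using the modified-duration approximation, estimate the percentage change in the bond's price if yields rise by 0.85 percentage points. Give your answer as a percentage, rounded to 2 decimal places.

-2.19%

Periodic yield y = 0.02875. Modified duration first:
  t   CF        PV=CF/(1+0.02875)^t    t·PV
  1       562.50       546.7801       546.7801
  2       562.50       531.4995     1,062.9989
  3       562.50       516.6459     1,549.9377
  4       562.50       502.2074     2,008.8297
  5       562.50       488.1725     2,440.8624
  6    10,562.50     8,910.6140    53,463.6842
  Σ                 11,495.9194    61,073.0930
P = 11,495.9194; D_Mac = 5.31259 half-year periods = 2.65629 yrs; D_mod = 2.65629/(1+0.02875) = 2.58206 yrs.
ΔP/P ≈ -D_mod · Δy = -2.58206 × (+0.0085) = -0.021948 = -2.1948%.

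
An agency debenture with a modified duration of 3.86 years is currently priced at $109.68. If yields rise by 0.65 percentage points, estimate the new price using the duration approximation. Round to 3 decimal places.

Duration approximation: ΔP/P ≈ -D_mod · Δy = -3.86 × (+0.0065) = -0.025090.
New price ≈ 109.68 × (1 - 0.025090) = 106.9281288.

$106.928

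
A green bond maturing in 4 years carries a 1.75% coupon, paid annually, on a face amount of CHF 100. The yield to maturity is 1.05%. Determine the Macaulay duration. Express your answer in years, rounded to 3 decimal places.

Periodic yield y = 0.0105. Discount each cash flow and weight by its year:
  t   CF        PV=CF/(1+0.0105)^t    t·PV
  1         1.75         1.7318         1.7318
  2         1.75         1.7138         3.4276
  3         1.75         1.6960         5.0880
  4       101.75        97.5864       390.3455
  Σ                    102.7280       400.5930
Price P = Σ PV = 102.7280.
Macaulay duration = Σ(t·PV) / P = 400.5930 / 102.7280 = 3.89955 years.

3.900 years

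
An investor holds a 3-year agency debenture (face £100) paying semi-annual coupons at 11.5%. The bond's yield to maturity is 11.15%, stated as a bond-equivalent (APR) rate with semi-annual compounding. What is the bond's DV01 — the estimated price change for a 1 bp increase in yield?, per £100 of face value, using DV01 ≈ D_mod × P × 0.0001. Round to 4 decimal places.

£0.0251

Periodic yield y = 0.05575.
  t   CF        PV=CF/(1+0.05575)^t    t·PV
  1         5.75         5.4464         5.4464
  2         5.75         5.1588        10.3175
  3         5.75         4.8864        14.6591
  4         5.75         4.6283        18.5133
  5         5.75         4.3839        21.9196
  6       105.75        76.3684       458.2106
  Σ                    100.8721       529.0664
P = 100.8721; D_Mac = 5.24492 half-year periods = 2.62246 yrs; D_mod = 2.48398 yrs.
DV01 ≈ 2.48398 × 100.8721 × 0.0001 = 0.025056.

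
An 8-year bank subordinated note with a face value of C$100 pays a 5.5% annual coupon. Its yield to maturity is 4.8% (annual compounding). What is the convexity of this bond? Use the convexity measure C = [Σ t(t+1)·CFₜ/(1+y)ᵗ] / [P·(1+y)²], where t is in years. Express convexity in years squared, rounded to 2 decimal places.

51.69

With y = 0.048:
  t   CF        PV=CF/(1+0.048)^t    t·PV        t(t+1)·PV
  1         5.50         5.2481         5.2481          10.4962
  2         5.50         5.0077        10.0154          30.0463
  3         5.50         4.7784        14.3351          57.3403
  4         5.50         4.5595        18.2380          91.1901
  5         5.50         4.3507        21.7534         130.5201
  6         5.50         4.1514        24.9084         174.3590
  7         5.50         3.9613        27.7288         221.8307
  8       105.50        72.5040       580.0323       5,220.2908
  Σ                    104.5611       702.2596       5,936.0735
P = 104.5611.
Convexity = Σ t(t+1)·PV / [P·(1+y)²] = 5,936.0735 / (104.5611 × 1.098304) = 51.69003.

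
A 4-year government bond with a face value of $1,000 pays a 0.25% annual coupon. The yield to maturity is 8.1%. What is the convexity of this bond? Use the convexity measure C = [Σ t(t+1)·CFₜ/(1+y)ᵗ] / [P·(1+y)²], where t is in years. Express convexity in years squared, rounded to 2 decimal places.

17.01

With y = 0.081:
  t   CF        PV=CF/(1+0.081)^t    t·PV        t(t+1)·PV
  1         2.50         2.3127         2.3127           4.6253
  2         2.50         2.1394         4.2788          12.8363
  3         2.50         1.9791         5.9372          23.7489
  4     1,002.50       734.1446     2,936.5784      14,682.8919
  Σ                    740.5757     2,949.1071      14,724.1025
P = 740.5757.
Convexity = Σ t(t+1)·PV / [P·(1+y)²] = 14,724.1025 / (740.5757 × 1.168561) = 17.01406.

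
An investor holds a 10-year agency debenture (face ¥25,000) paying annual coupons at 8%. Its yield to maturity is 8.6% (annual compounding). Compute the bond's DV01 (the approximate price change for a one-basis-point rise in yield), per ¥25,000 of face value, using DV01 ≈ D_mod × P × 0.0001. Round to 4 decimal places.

Periodic yield y = 0.086.
  t   CF        PV=CF/(1+0.086)^t    t·PV
  1     2,000.00     1,841.6206     1,841.6206
  2     2,000.00     1,695.7833     3,391.5665
  3     2,000.00     1,561.4947     4,684.4842
  4     2,000.00     1,437.8404     5,751.3618
  5     2,000.00     1,323.9783     6,619.8915
  6     2,000.00     1,219.1329     7,314.7973
  7     2,000.00     1,122.5901     7,858.1309
  8     2,000.00     1,033.6926     8,269.5405
  9     2,000.00       951.8348     8,566.5130
  10   27,000.00    11,832.2003   118,322.0026
  Σ                 24,020.1680   172,619.9090
P = 24,020.1680; D_Mac = 7.18646 yrs; D_mod = 6.61736 yrs.
DV01 ≈ 6.61736 × 24,020.1680 × 0.0001 = 15.895019.

¥15.8950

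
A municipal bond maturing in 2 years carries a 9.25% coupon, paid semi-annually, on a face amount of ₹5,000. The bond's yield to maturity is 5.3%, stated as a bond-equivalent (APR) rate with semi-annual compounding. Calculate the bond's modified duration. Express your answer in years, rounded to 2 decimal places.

1.83 years

Periodic yield y = 0.0265. First find Macaulay duration:
  t   CF        PV=CF/(1+0.0265)^t    t·PV
  1       231.25       225.2801       225.2801
  2       231.25       219.4643       438.9285
  3       231.25       213.7986       641.3958
  4     5,231.25     4,711.6135    18,846.4541
  Σ                  5,370.1565    20,152.0586
P = 5,370.1565; Macaulay duration = 20,152.0586 / 5,370.1565 = 3.75260 half-year periods = 1.87630 years.
Modified duration = D_Mac / (1 + y) = 1.87630 / 1.0265 = 1.82786 years.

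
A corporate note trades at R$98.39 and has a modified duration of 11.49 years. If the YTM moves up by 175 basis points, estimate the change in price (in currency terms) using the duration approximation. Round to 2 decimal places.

-R$19.78

Duration approximation: ΔP/P ≈ -D_mod · Δy = -11.49 × (+0.0175) = -0.201075.
ΔP ≈ 98.39 × (-0.201075) = -19.78376925.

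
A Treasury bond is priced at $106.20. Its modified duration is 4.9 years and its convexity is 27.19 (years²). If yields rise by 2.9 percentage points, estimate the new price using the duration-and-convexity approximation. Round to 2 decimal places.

Duration effect: -D_mod·Δy = -4.9 × (+0.029) = -0.142100
Convexity effect: ½·C·(Δy)² = 0.5 × 27.19 × (0.029)² = +0.011433395
ΔP/P ≈ -0.142100 + 0.011433395 = -0.130666605
New price ≈ 106.20 × (1 - 0.130666605) = 92.323206549.

$92.32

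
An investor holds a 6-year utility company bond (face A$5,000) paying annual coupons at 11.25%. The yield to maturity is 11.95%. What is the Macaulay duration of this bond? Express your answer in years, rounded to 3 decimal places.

4.652 years

Periodic yield y = 0.1195. Discount each cash flow and weight by its year:
  t   CF        PV=CF/(1+0.1195)^t    t·PV
  1       562.50       502.4565       502.4565
  2       562.50       448.8222       897.6444
  3       562.50       400.9131     1,202.7393
  4       562.50       358.1180     1,432.4719
  5       562.50       319.8910     1,599.4551
  6     5,562.50     2,825.6960    16,954.1760
  Σ                  4,855.8967    22,588.9431
Price P = Σ PV = 4,855.8967.
Macaulay duration = Σ(t·PV) / P = 22,588.9431 / 4,855.8967 = 4.65186 years.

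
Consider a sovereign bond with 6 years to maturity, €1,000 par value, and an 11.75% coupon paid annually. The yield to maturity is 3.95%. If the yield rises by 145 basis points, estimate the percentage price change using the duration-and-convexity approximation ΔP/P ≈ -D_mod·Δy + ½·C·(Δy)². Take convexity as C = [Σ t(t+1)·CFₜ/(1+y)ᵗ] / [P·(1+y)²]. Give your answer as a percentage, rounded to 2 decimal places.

-6.47%

With y = 0.0395:
  t   CF        PV=CF/(1+0.0395)^t    t·PV        t(t+1)·PV
  1       117.50       113.0351       113.0351         226.0702
  2       117.50       108.7399       217.4798         652.4393
  3       117.50       104.6079       313.8236       1,255.2945
  4       117.50       100.6329       402.5315       2,012.6576
  5       117.50        96.8089       484.0446       2,904.2678
  6     1,117.50       885.7284     5,314.3704      37,200.5928
  Σ                  1,409.5531     6,845.2850      44,251.3221
P = 1,409.5531; D_Mac = 4.85635 yrs; D_mod = 4.67181 yrs; C = 29.05332.
Duration effect: -4.67181 × (+0.0145) = -0.067741
Convexity effect: 0.5 × 29.05332 × (0.0145)² = +0.0030542
ΔP/P ≈ -0.067741 + 0.0030542 = -0.064687 = -6.4687%.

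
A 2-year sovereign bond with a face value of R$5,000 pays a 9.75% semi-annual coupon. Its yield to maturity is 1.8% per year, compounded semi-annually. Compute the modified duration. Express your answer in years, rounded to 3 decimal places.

1.859 years

Periodic yield y = 0.009. First find Macaulay duration:
  t   CF        PV=CF/(1+0.009)^t    t·PV
  1       243.75       241.5758       241.5758
  2       243.75       239.4210       478.8421
  3       243.75       237.2855       711.8564
  4     5,243.75     5,059.1472    20,236.5887
  Σ                  5,777.4295    21,668.8629
P = 5,777.4295; Macaulay duration = 21,668.8629 / 5,777.4295 = 3.75061 half-year periods = 1.87530 years.
Modified duration = D_Mac / (1 + y) = 1.87530 / 1.009 = 1.85858 years.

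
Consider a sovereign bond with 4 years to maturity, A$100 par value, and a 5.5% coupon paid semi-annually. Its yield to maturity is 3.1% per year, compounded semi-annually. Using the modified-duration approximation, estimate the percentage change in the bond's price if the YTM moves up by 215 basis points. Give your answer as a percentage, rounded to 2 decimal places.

-7.75%

Periodic yield y = 0.0155. Modified duration first:
  t   CF        PV=CF/(1+0.0155)^t    t·PV
  1         2.75         2.7080         2.7080
  2         2.75         2.6667         5.3334
  3         2.75         2.6260         7.8780
  4         2.75         2.5859        10.3436
  5         2.75         2.5464        12.7322
  6         2.75         2.5076        15.0454
  7         2.75         2.4693        17.2851
  8       102.75        90.8537       726.8292
  Σ                    108.9636       798.1549
P = 108.9636; D_Mac = 7.32497 half-year periods = 3.66249 yrs; D_mod = 3.66249/(1+0.0155) = 3.60658 yrs.
ΔP/P ≈ -D_mod · Δy = -3.60658 × (+0.0215) = -0.077542 = -7.7542%.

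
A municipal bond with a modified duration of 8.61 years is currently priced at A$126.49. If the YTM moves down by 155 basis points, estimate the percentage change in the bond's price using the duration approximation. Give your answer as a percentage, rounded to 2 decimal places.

+13.35%

Duration approximation: ΔP/P ≈ -D_mod · Δy = -8.61 × (-0.0155) = +0.133455.
As a percentage: +13.3455%.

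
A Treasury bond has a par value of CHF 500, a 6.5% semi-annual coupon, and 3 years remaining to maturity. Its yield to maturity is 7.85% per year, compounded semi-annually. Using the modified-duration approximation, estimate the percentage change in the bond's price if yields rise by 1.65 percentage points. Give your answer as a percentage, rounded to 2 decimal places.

Periodic yield y = 0.03925. Modified duration first:
  t   CF        PV=CF/(1+0.03925)^t    t·PV
  1        16.25        15.6363        15.6363
  2        16.25        15.0457        30.0915
  3        16.25        14.4775        43.4325
  4        16.25        13.9307        55.7228
  5        16.25        13.4046        67.0229
  6       516.25       409.7697     2,458.6183
  Σ                    482.2645     2,670.5243
P = 482.2645; D_Mac = 5.53747 half-year periods = 2.76873 yrs; D_mod = 2.76873/(1+0.03925) = 2.66417 yrs.
ΔP/P ≈ -D_mod · Δy = -2.66417 × (+0.0165) = -0.043959 = -4.3959%.

-4.40%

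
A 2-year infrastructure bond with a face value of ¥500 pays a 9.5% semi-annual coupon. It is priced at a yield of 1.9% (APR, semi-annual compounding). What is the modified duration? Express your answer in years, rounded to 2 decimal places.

1.86 years

Periodic yield y = 0.0095. First find Macaulay duration:
  t   CF        PV=CF/(1+0.0095)^t    t·PV
  1        23.75        23.5265        23.5265
  2        23.75        23.3051        46.6102
  3        23.75        23.0858        69.2574
  4       523.75       504.3114     2,017.2454
  Σ                    574.2287     2,156.6395
P = 574.2287; Macaulay duration = 2,156.6395 / 574.2287 = 3.75571 half-year periods = 1.87786 years.
Modified duration = D_Mac / (1 + y) = 1.87786 / 1.0095 = 1.86019 years.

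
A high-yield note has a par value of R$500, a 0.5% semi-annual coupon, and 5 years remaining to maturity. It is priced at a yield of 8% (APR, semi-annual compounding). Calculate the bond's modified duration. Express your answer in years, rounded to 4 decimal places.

Periodic yield y = 0.04. First find Macaulay duration:
  t   CF        PV=CF/(1+0.04)^t    t·PV
  1         1.25         1.2019         1.2019
  2         1.25         1.1557         2.3114
  3         1.25         1.1112         3.3337
  4         1.25         1.0685         4.2740
  5         1.25         1.0274         5.1370
  6         1.25         0.9879         5.9274
  7         1.25         0.9499         6.6493
  8         1.25         0.9134         7.3069
  9         1.25         0.8782         7.9041
  10      501.25       338.6265     3,386.2654
  Σ                    347.9207     3,430.3112
P = 347.9207; Macaulay duration = 3,430.3112 / 347.9207 = 9.85946 half-year periods = 4.92973 years.
Modified duration = D_Mac / (1 + y) = 4.92973 / 1.04 = 4.74013 years.

4.7401 years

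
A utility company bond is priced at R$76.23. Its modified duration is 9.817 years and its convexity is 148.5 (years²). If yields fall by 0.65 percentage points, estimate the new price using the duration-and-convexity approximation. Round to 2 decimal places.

R$81.33

Duration effect: -D_mod·Δy = -9.817 × (-0.0065) = +0.0638105
Convexity effect: ½·C·(Δy)² = 0.5 × 148.5 × (-0.0065)² = +0.0031370625
ΔP/P ≈ +0.0638105 + 0.0031370625 = +0.0669475625
New price ≈ 76.23 × (1 + 0.0669475625) = 81.333412689375.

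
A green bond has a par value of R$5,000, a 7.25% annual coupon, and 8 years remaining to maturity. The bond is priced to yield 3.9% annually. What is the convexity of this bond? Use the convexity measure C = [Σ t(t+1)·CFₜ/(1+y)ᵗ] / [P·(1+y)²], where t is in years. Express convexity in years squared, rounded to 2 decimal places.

50.41

With y = 0.039:
  t   CF        PV=CF/(1+0.039)^t    t·PV        t(t+1)·PV
  1       362.50       348.8932       348.8932         697.7863
  2       362.50       335.7971       671.5942       2,014.7825
  3       362.50       323.1926       969.5777       3,878.3108
  4       362.50       311.0612     1,244.2447       6,221.2237
  5       362.50       299.3852     1,496.9258       8,981.5549
  6       362.50       288.1474     1,728.8845      12,102.1914
  7       362.50       277.3315     1,941.3204      15,530.5632
  8     5,362.50     3,948.5980    31,588.7843     284,299.0583
  Σ                  6,132.4061    39,990.2247     333,725.4711
P = 6,132.4061.
Convexity = Σ t(t+1)·PV / [P·(1+y)²] = 333,725.4711 / (6,132.4061 × 1.079521) = 50.41124.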